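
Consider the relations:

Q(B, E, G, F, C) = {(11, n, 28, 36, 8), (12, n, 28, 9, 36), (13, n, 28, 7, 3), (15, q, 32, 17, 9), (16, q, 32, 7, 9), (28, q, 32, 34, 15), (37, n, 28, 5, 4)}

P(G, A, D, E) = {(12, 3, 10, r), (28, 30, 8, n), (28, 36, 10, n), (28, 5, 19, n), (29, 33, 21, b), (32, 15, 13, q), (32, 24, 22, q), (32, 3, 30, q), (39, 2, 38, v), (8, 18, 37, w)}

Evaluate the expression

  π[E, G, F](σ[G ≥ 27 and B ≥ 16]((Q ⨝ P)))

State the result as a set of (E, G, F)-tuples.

{(n, 28, 5), (q, 32, 34), (q, 32, 7)}

Q ⋈ P (natural join on E, G): {(11, n, 28, 36, 8, 30, 8), (11, n, 28, 36, 8, 36, 10), (11, n, 28, 36, 8, 5, 19), (12, n, 28, 9, 36, 30, 8), (12, n, 28, 9, 36, 36, 10), (12, n, 28, 9, 36, 5, 19), (13, n, 28, 7, 3, 30, 8), (13, n, 28, 7, 3, 36, 10), (13, n, 28, 7, 3, 5, 19), (15, q, 32, 17, 9, 15, 13), (15, q, 32, 17, 9, 24, 22), (15, q, 32, 17, 9, 3, 30), (16, q, 32, 7, 9, 15, 13), (16, q, 32, 7, 9, 24, 22), (16, q, 32, 7, 9, 3, 30), (28, q, 32, 34, 15, 15, 13), (28, q, 32, 34, 15, 24, 22), (28, q, 32, 34, 15, 3, 30), (37, n, 28, 5, 4, 30, 8), (37, n, 28, 5, 4, 36, 10), (37, n, 28, 5, 4, 5, 19)}
σ[G ≥ 27 and B ≥ 16]: keep tuples satisfying G ≥ 27 and B ≥ 16 → {(16, q, 32, 7, 9, 15, 13), (16, q, 32, 7, 9, 24, 22), (16, q, 32, 7, 9, 3, 30), (28, q, 32, 34, 15, 15, 13), (28, q, 32, 34, 15, 24, 22), (28, q, 32, 34, 15, 3, 30), (37, n, 28, 5, 4, 30, 8), (37, n, 28, 5, 4, 36, 10), (37, n, 28, 5, 4, 5, 19)}
Projecting to E, G, F (6 duplicate(s) eliminated): {(n, 28, 5), (q, 32, 34), (q, 32, 7)}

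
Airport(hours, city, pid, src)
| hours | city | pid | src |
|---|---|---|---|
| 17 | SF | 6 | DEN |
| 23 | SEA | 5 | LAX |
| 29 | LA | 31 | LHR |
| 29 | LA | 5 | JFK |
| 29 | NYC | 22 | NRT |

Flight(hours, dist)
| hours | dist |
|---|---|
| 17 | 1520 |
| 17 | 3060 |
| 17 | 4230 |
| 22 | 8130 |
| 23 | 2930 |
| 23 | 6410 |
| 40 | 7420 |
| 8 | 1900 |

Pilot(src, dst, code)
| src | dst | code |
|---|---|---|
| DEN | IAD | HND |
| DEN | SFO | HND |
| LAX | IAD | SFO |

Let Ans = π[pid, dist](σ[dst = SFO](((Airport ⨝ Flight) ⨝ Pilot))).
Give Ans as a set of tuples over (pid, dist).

Airport ⋈ Flight (natural join on hours): {(17, SF, 6, DEN, 1520), (17, SF, 6, DEN, 3060), (17, SF, 6, DEN, 4230), (23, SEA, 5, LAX, 2930), (23, SEA, 5, LAX, 6410)}
(Airport ⨝ Flight) ⋈ Pilot (natural join on src): {(17, SF, 6, DEN, 1520, IAD, HND), (17, SF, 6, DEN, 1520, SFO, HND), (17, SF, 6, DEN, 3060, IAD, HND), (17, SF, 6, DEN, 3060, SFO, HND), (17, SF, 6, DEN, 4230, IAD, HND), (17, SF, 6, DEN, 4230, SFO, HND), (23, SEA, 5, LAX, 2930, IAD, SFO), (23, SEA, 5, LAX, 6410, IAD, SFO)}
Apply σ_{dst = SFO}; surviving tuples: {(17, SF, 6, DEN, 1520, SFO, HND), (17, SF, 6, DEN, 3060, SFO, HND), (17, SF, 6, DEN, 4230, SFO, HND)}
π[pid, dist]: project onto (pid, dist) → {(6, 1520), (6, 3060), (6, 4230)}

{(6, 1520), (6, 3060), (6, 4230)}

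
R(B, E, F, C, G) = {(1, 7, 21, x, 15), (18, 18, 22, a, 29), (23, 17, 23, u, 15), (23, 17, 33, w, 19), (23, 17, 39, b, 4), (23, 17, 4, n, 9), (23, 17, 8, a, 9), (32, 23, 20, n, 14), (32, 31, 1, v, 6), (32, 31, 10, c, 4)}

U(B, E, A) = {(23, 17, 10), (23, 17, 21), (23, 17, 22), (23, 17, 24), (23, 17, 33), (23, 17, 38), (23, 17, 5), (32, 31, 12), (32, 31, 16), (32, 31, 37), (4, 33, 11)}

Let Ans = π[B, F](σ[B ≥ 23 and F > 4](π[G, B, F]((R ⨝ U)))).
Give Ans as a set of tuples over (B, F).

Joining R and U on B, E yields {(23, 17, 23, u, 15, 10), (23, 17, 23, u, 15, 21), (23, 17, 23, u, 15, 22), (23, 17, 23, u, 15, 24), (23, 17, 23, u, 15, 33), (23, 17, 23, u, 15, 38), (23, 17, 23, u, 15, 5), (23, 17, 33, w, 19, 10), (23, 17, 33, w, 19, 21), (23, 17, 33, w, 19, 22), (23, 17, 33, w, 19, 24), (23, 17, 33, w, 19, 33), (23, 17, 33, w, 19, 38), (23, 17, 33, w, 19, 5), (23, 17, 39, b, 4, 10), (23, 17, 39, b, 4, 21), (23, 17, 39, b, 4, 22), (23, 17, 39, b, 4, 24), (23, 17, 39, b, 4, 33), (23, 17, 39, b, 4, 38), (23, 17, 39, b, 4, 5), (23, 17, 4, n, 9, 10), (23, 17, 4, n, 9, 21), (23, 17, 4, n, 9, 22), (23, 17, 4, n, 9, 24), (23, 17, 4, n, 9, 33), (23, 17, 4, n, 9, 38), (23, 17, 4, n, 9, 5), (23, 17, 8, a, 9, 10), (23, 17, 8, a, 9, 21), (23, 17, 8, a, 9, 22), (23, 17, 8, a, 9, 24), (23, 17, 8, a, 9, 33), (23, 17, 8, a, 9, 38), (23, 17, 8, a, 9, 5), (32, 31, 1, v, 6, 12), (32, 31, 1, v, 6, 16), (32, 31, 1, v, 6, 37), (32, 31, 10, c, 4, 12), (32, 31, 10, c, 4, 16), (32, 31, 10, c, 4, 37)}.
π[G, B, F]: project onto (G, B, F) (34 duplicate(s) eliminated) → {(15, 23, 23), (19, 23, 33), (4, 23, 39), (4, 32, 10), (6, 32, 1), (9, 23, 4), (9, 23, 8)}
σ[B ≥ 23 and F > 4]: keep tuples satisfying B ≥ 23 and F > 4 → {(15, 23, 23), (19, 23, 33), (4, 23, 39), (4, 32, 10), (9, 23, 8)}
π[B, F]: project onto (B, F) → {(23, 23), (23, 33), (23, 39), (23, 8), (32, 10)}

{(23, 23), (23, 33), (23, 39), (23, 8), (32, 10)}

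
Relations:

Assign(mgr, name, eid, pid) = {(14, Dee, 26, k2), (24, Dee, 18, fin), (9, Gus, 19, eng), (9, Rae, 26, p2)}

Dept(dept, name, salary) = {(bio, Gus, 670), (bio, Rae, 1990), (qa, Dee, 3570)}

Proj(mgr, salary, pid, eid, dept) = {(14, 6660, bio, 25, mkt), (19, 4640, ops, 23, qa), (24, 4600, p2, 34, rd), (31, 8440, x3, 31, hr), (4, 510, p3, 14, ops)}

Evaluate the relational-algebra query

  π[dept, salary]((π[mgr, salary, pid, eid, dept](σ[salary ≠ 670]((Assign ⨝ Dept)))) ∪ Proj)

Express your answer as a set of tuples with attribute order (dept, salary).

{(bio, 1990), (hr, 8440), (mkt, 6660), (ops, 510), (qa, 3570), (qa, 4640), (rd, 4600)}

Joining Assign and Dept on name yields {(14, Dee, 26, k2, qa, 3570), (24, Dee, 18, fin, qa, 3570), (9, Gus, 19, eng, bio, 670), (9, Rae, 26, p2, bio, 1990)}.
Filtering on salary ≠ 670 leaves {(14, Dee, 26, k2, qa, 3570), (24, Dee, 18, fin, qa, 3570), (9, Rae, 26, p2, bio, 1990)}.
Keep only column(s) mgr, salary, pid, eid, dept: {(14, 3570, k2, 26, qa), (24, 3570, fin, 18, qa), (9, 1990, p2, 26, bio)}
Union: {(14, 3570, k2, 26, qa), (24, 3570, fin, 18, qa), (9, 1990, p2, 26, bio)} with {(14, 6660, bio, 25, mkt), (19, 4640, ops, 23, qa), (24, 4600, p2, 34, rd), (31, 8440, x3, 31, hr), (4, 510, p3, 14, ops)} → {(14, 3570, k2, 26, qa), (14, 6660, bio, 25, mkt), (19, 4640, ops, 23, qa), (24, 3570, fin, 18, qa), (24, 4600, p2, 34, rd), (31, 8440, x3, 31, hr), (4, 510, p3, 14, ops), (9, 1990, p2, 26, bio)}
Keep only column(s) dept, salary (1 duplicate(s) eliminated): {(bio, 1990), (hr, 8440), (mkt, 6660), (ops, 510), (qa, 3570), (qa, 4640), (rd, 4600)}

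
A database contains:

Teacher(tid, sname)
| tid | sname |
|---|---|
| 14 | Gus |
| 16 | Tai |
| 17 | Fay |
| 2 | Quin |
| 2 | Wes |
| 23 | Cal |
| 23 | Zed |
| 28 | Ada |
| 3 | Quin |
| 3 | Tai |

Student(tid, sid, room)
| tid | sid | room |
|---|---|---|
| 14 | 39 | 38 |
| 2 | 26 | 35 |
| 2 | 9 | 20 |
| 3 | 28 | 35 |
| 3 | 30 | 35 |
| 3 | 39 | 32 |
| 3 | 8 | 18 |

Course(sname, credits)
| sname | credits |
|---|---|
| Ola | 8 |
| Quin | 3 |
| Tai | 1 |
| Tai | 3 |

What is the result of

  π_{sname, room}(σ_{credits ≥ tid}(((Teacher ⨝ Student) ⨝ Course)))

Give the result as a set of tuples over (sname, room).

Joining Teacher and Student on tid yields {(14, Gus, 39, 38), (2, Quin, 26, 35), (2, Quin, 9, 20), (2, Wes, 26, 35), (2, Wes, 9, 20), (3, Quin, 28, 35), (3, Quin, 30, 35), (3, Quin, 39, 32), (3, Quin, 8, 18), (3, Tai, 28, 35), (3, Tai, 30, 35), (3, Tai, 39, 32), (3, Tai, 8, 18)}.
Joining (Teacher ⨝ Student) and Course on sname yields {(2, Quin, 26, 35, 3), (2, Quin, 9, 20, 3), (3, Quin, 28, 35, 3), (3, Quin, 30, 35, 3), (3, Quin, 39, 32, 3), (3, Quin, 8, 18, 3), (3, Tai, 28, 35, 1), (3, Tai, 28, 35, 3), (3, Tai, 30, 35, 1), (3, Tai, 30, 35, 3), (3, Tai, 39, 32, 1), (3, Tai, 39, 32, 3), (3, Tai, 8, 18, 1), (3, Tai, 8, 18, 3)}.
Selection credits ≥ tid: {(2, Quin, 26, 35, 3), (2, Quin, 9, 20, 3), (3, Quin, 28, 35, 3), (3, Quin, 30, 35, 3), (3, Quin, 39, 32, 3), (3, Quin, 8, 18, 3), (3, Tai, 28, 35, 3), (3, Tai, 30, 35, 3), (3, Tai, 39, 32, 3), (3, Tai, 8, 18, 3)}
Projecting to sname, room (3 duplicate(s) eliminated): {(Quin, 18), (Quin, 20), (Quin, 32), (Quin, 35), (Tai, 18), (Tai, 32), (Tai, 35)}

{(Quin, 18), (Quin, 20), (Quin, 32), (Quin, 35), (Tai, 18), (Tai, 32), (Tai, 35)}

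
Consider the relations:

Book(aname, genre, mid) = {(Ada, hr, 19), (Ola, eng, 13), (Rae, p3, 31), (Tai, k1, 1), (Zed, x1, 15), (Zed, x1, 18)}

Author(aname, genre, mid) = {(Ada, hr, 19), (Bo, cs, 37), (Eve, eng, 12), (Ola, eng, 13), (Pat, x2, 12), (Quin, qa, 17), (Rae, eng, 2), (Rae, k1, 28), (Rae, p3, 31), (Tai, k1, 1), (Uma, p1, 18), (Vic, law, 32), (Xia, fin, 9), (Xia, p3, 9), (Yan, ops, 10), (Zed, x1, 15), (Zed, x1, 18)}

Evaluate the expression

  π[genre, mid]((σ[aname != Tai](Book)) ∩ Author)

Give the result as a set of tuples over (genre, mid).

{(eng, 13), (hr, 19), (p3, 31), (x1, 15), (x1, 18)}

σ[aname != Tai]: keep tuples satisfying aname != Tai → {(Ada, hr, 19), (Ola, eng, 13), (Rae, p3, 31), (Zed, x1, 15), (Zed, x1, 18)}
Intersection: {(Ada, hr, 19), (Ola, eng, 13), (Rae, p3, 31), (Zed, x1, 15), (Zed, x1, 18)} with {(Ada, hr, 19), (Bo, cs, 37), (Eve, eng, 12), (Ola, eng, 13), (Pat, x2, 12), (Quin, qa, 17), (Rae, eng, 2), (Rae, k1, 28), (Rae, p3, 31), (Tai, k1, 1), (Uma, p1, 18), (Vic, law, 32), (Xia, fin, 9), (Xia, p3, 9), (Yan, ops, 10), (Zed, x1, 15), (Zed, x1, 18)} → {(Ada, hr, 19), (Ola, eng, 13), (Rae, p3, 31), (Zed, x1, 15), (Zed, x1, 18)}
π_{genre, mid} gives {(eng, 13), (hr, 19), (p3, 31), (x1, 15), (x1, 18)}.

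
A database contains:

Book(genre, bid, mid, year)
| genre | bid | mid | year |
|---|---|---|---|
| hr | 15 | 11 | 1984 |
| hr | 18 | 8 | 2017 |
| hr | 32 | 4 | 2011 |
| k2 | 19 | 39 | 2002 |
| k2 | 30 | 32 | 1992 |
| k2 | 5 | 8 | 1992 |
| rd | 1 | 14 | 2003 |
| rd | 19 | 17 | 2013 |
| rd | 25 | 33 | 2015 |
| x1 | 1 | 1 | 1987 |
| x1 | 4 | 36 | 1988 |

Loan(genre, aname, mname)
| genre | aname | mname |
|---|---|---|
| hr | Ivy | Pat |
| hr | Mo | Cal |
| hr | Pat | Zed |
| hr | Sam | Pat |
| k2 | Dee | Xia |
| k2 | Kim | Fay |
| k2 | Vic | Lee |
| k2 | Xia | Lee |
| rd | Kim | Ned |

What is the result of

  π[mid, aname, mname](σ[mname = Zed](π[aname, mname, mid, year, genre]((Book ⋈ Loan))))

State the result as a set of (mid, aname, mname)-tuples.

Natural join on genre: {(hr, 15, 11, 1984, Ivy, Pat), (hr, 15, 11, 1984, Mo, Cal), (hr, 15, 11, 1984, Pat, Zed), (hr, 15, 11, 1984, Sam, Pat), (hr, 18, 8, 2017, Ivy, Pat), (hr, 18, 8, 2017, Mo, Cal), (hr, 18, 8, 2017, Pat, Zed), (hr, 18, 8, 2017, Sam, Pat), (hr, 32, 4, 2011, Ivy, Pat), (hr, 32, 4, 2011, Mo, Cal), (hr, 32, 4, 2011, Pat, Zed), (hr, 32, 4, 2011, Sam, Pat), (k2, 19, 39, 2002, Dee, Xia), (k2, 19, 39, 2002, Kim, Fay), (k2, 19, 39, 2002, Vic, Lee), (k2, 19, 39, 2002, Xia, Lee), (k2, 30, 32, 1992, Dee, Xia), (k2, 30, 32, 1992, Kim, Fay), (k2, 30, 32, 1992, Vic, Lee), (k2, 30, 32, 1992, Xia, Lee), (k2, 5, 8, 1992, Dee, Xia), (k2, 5, 8, 1992, Kim, Fay), (k2, 5, 8, 1992, Vic, Lee), (k2, 5, 8, 1992, Xia, Lee), (rd, 1, 14, 2003, Kim, Ned), (rd, 19, 17, 2013, Kim, Ned), (rd, 25, 33, 2015, Kim, Ned)}
Keep only column(s) aname, mname, mid, year, genre: {(Dee, Xia, 32, 1992, k2), (Dee, Xia, 39, 2002, k2), (Dee, Xia, 8, 1992, k2), (Ivy, Pat, 11, 1984, hr), (Ivy, Pat, 4, 2011, hr), (Ivy, Pat, 8, 2017, hr), (Kim, Fay, 32, 1992, k2), (Kim, Fay, 39, 2002, k2), (Kim, Fay, 8, 1992, k2), (Kim, Ned, 14, 2003, rd), (Kim, Ned, 17, 2013, rd), (Kim, Ned, 33, 2015, rd), (Mo, Cal, 11, 1984, hr), (Mo, Cal, 4, 2011, hr), (Mo, Cal, 8, 2017, hr), (Pat, Zed, 11, 1984, hr), (Pat, Zed, 4, 2011, hr), (Pat, Zed, 8, 2017, hr), (Sam, Pat, 11, 1984, hr), (Sam, Pat, 4, 2011, hr), (Sam, Pat, 8, 2017, hr), (Vic, Lee, 32, 1992, k2), (Vic, Lee, 39, 2002, k2), (Vic, Lee, 8, 1992, k2), (Xia, Lee, 32, 1992, k2), (Xia, Lee, 39, 2002, k2), (Xia, Lee, 8, 1992, k2)}
Filtering on mname = Zed leaves {(Pat, Zed, 11, 1984, hr), (Pat, Zed, 4, 2011, hr), (Pat, Zed, 8, 2017, hr)}.
Keep only column(s) mid, aname, mname: {(11, Pat, Zed), (4, Pat, Zed), (8, Pat, Zed)}

{(11, Pat, Zed), (4, Pat, Zed), (8, Pat, Zed)}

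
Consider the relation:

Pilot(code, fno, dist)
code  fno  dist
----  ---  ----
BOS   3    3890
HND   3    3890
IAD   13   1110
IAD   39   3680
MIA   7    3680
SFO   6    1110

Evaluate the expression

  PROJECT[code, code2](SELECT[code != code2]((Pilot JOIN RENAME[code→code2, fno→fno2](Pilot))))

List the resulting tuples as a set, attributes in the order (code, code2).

ρ[code→code2, fno→fno2]: schema becomes (code2, fno2, dist); tuples unchanged.
Natural join on dist: {(BOS, 3, 3890, BOS, 3), (BOS, 3, 3890, HND, 3), (HND, 3, 3890, BOS, 3), (HND, 3, 3890, HND, 3), (IAD, 13, 1110, IAD, 13), (IAD, 13, 1110, SFO, 6), (IAD, 39, 3680, IAD, 39), (IAD, 39, 3680, MIA, 7), (MIA, 7, 3680, IAD, 39), (MIA, 7, 3680, MIA, 7), (SFO, 6, 1110, IAD, 13), (SFO, 6, 1110, SFO, 6)}
Selection code != code2: {(BOS, 3, 3890, HND, 3), (HND, 3, 3890, BOS, 3), (IAD, 13, 1110, SFO, 6), (IAD, 39, 3680, MIA, 7), (MIA, 7, 3680, IAD, 39), (SFO, 6, 1110, IAD, 13)}
π_{code, code2} gives {(BOS, HND), (HND, BOS), (IAD, MIA), (IAD, SFO), (MIA, IAD), (SFO, IAD)}.

{(BOS, HND), (HND, BOS), (IAD, MIA), (IAD, SFO), (MIA, IAD), (SFO, IAD)}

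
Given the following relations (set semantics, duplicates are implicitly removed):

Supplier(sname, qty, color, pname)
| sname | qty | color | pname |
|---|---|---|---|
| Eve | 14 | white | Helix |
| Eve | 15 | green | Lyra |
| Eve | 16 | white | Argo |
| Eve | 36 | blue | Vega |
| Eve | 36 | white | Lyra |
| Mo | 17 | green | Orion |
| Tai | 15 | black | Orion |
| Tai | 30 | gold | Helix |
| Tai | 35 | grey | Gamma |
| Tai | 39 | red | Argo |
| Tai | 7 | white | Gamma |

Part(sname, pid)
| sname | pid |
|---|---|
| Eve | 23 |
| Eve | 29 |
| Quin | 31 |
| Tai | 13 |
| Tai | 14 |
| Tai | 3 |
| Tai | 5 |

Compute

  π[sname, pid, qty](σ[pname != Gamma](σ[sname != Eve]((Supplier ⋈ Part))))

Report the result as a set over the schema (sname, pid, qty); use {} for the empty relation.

Natural join on sname: {(Eve, 14, white, Helix, 23), (Eve, 14, white, Helix, 29), (Eve, 15, green, Lyra, 23), (Eve, 15, green, Lyra, 29), (Eve, 16, white, Argo, 23), (Eve, 16, white, Argo, 29), (Eve, 36, blue, Vega, 23), (Eve, 36, blue, Vega, 29), (Eve, 36, white, Lyra, 23), (Eve, 36, white, Lyra, 29), (Tai, 15, black, Orion, 13), (Tai, 15, black, Orion, 14), (Tai, 15, black, Orion, 3), (Tai, 15, black, Orion, 5), (Tai, 30, gold, Helix, 13), (Tai, 30, gold, Helix, 14), (Tai, 30, gold, Helix, 3), (Tai, 30, gold, Helix, 5), (Tai, 35, grey, Gamma, 13), (Tai, 35, grey, Gamma, 14), (Tai, 35, grey, Gamma, 3), (Tai, 35, grey, Gamma, 5), (Tai, 39, red, Argo, 13), (Tai, 39, red, Argo, 14), (Tai, 39, red, Argo, 3), (Tai, 39, red, Argo, 5), (Tai, 7, white, Gamma, 13), (Tai, 7, white, Gamma, 14), (Tai, 7, white, Gamma, 3), (Tai, 7, white, Gamma, 5)}
Apply σ_{sname != Eve}; surviving tuples: {(Tai, 15, black, Orion, 13), (Tai, 15, black, Orion, 14), (Tai, 15, black, Orion, 3), (Tai, 15, black, Orion, 5), (Tai, 30, gold, Helix, 13), (Tai, 30, gold, Helix, 14), (Tai, 30, gold, Helix, 3), (Tai, 30, gold, Helix, 5), (Tai, 35, grey, Gamma, 13), (Tai, 35, grey, Gamma, 14), (Tai, 35, grey, Gamma, 3), (Tai, 35, grey, Gamma, 5), (Tai, 39, red, Argo, 13), (Tai, 39, red, Argo, 14), (Tai, 39, red, Argo, 3), (Tai, 39, red, Argo, 5), (Tai, 7, white, Gamma, 13), (Tai, 7, white, Gamma, 14), (Tai, 7, white, Gamma, 3), (Tai, 7, white, Gamma, 5)}
Apply σ_{pname != Gamma}; surviving tuples: {(Tai, 15, black, Orion, 13), (Tai, 15, black, Orion, 14), (Tai, 15, black, Orion, 3), (Tai, 15, black, Orion, 5), (Tai, 30, gold, Helix, 13), (Tai, 30, gold, Helix, 14), (Tai, 30, gold, Helix, 3), (Tai, 30, gold, Helix, 5), (Tai, 39, red, Argo, 13), (Tai, 39, red, Argo, 14), (Tai, 39, red, Argo, 3), (Tai, 39, red, Argo, 5)}
Projecting to sname, pid, qty: {(Tai, 13, 15), (Tai, 13, 30), (Tai, 13, 39), (Tai, 14, 15), (Tai, 14, 30), (Tai, 14, 39), (Tai, 3, 15), (Tai, 3, 30), (Tai, 3, 39), (Tai, 5, 15), (Tai, 5, 30), (Tai, 5, 39)}

{(Tai, 13, 15), (Tai, 13, 30), (Tai, 13, 39), (Tai, 14, 15), (Tai, 14, 30), (Tai, 14, 39), (Tai, 3, 15), (Tai, 3, 30), (Tai, 3, 39), (Tai, 5, 15), (Tai, 5, 30), (Tai, 5, 39)}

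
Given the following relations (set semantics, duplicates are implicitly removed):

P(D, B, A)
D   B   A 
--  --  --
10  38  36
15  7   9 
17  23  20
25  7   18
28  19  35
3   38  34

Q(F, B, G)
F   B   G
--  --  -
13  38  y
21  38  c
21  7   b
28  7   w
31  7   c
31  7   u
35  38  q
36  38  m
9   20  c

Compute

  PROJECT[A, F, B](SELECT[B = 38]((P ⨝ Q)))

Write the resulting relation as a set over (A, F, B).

{(34, 13, 38), (34, 21, 38), (34, 35, 38), (34, 36, 38), (36, 13, 38), (36, 21, 38), (36, 35, 38), (36, 36, 38)}

P ⋈ Q (natural join on B): {(10, 38, 36, 13, y), (10, 38, 36, 21, c), (10, 38, 36, 35, q), (10, 38, 36, 36, m), (15, 7, 9, 21, b), (15, 7, 9, 28, w), (15, 7, 9, 31, c), (15, 7, 9, 31, u), (25, 7, 18, 21, b), (25, 7, 18, 28, w), (25, 7, 18, 31, c), (25, 7, 18, 31, u), (3, 38, 34, 13, y), (3, 38, 34, 21, c), (3, 38, 34, 35, q), (3, 38, 34, 36, m)}
σ[B = 38]: keep tuples satisfying B = 38 → {(10, 38, 36, 13, y), (10, 38, 36, 21, c), (10, 38, 36, 35, q), (10, 38, 36, 36, m), (3, 38, 34, 13, y), (3, 38, 34, 21, c), (3, 38, 34, 35, q), (3, 38, 34, 36, m)}
π_{A, F, B} gives {(34, 13, 38), (34, 21, 38), (34, 35, 38), (34, 36, 38), (36, 13, 38), (36, 21, 38), (36, 35, 38), (36, 36, 38)}.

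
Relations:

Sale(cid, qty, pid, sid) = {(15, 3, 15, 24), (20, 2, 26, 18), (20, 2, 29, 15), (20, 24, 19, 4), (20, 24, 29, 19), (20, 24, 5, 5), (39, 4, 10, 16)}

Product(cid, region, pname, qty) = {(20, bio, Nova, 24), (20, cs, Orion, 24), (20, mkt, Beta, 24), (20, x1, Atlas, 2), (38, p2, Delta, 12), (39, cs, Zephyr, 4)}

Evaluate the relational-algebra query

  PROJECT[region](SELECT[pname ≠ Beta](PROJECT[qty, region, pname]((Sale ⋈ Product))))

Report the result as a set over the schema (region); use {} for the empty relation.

{bio, cs, x1}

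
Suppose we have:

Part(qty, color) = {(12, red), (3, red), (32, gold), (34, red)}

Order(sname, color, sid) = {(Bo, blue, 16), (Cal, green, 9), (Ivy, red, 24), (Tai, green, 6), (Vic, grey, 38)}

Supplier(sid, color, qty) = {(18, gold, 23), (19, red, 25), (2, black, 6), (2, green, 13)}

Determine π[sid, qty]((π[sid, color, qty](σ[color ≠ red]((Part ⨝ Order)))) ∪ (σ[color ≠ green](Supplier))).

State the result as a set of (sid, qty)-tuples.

{(18, 23), (19, 25), (2, 6)}

Joining Part and Order on color yields {(12, red, Ivy, 24), (3, red, Ivy, 24), (34, red, Ivy, 24)}.
σ[color ≠ red]: keep tuples satisfying color ≠ red → {}
π[sid, color, qty]: project onto (sid, color, qty) → {}
σ[color ≠ green]: keep tuples satisfying color ≠ green → {(18, gold, 23), (19, red, 25), (2, black, 6)}
Union: {} with {(18, gold, 23), (19, red, 25), (2, black, 6)} → {(18, gold, 23), (19, red, 25), (2, black, 6)}
π[sid, qty]: project onto (sid, qty) → {(18, 23), (19, 25), (2, 6)}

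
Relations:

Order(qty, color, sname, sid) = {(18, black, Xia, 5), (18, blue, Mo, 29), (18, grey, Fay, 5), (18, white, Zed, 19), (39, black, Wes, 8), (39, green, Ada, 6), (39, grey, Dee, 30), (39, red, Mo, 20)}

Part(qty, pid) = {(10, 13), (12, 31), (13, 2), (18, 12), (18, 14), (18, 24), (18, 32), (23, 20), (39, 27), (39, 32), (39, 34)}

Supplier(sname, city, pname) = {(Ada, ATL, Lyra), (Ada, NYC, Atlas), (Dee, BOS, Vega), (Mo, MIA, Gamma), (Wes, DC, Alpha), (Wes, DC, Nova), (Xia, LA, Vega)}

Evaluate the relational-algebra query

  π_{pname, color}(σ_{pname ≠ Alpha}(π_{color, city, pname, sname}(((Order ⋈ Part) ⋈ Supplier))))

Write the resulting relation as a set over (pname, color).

Natural join on qty: {(18, black, Xia, 5, 12), (18, black, Xia, 5, 14), (18, black, Xia, 5, 24), (18, black, Xia, 5, 32), (18, blue, Mo, 29, 12), (18, blue, Mo, 29, 14), (18, blue, Mo, 29, 24), (18, blue, Mo, 29, 32), (18, grey, Fay, 5, 12), (18, grey, Fay, 5, 14), (18, grey, Fay, 5, 24), (18, grey, Fay, 5, 32), (18, white, Zed, 19, 12), (18, white, Zed, 19, 14), (18, white, Zed, 19, 24), (18, white, Zed, 19, 32), (39, black, Wes, 8, 27), (39, black, Wes, 8, 32), (39, black, Wes, 8, 34), (39, green, Ada, 6, 27), (39, green, Ada, 6, 32), (39, green, Ada, 6, 34), (39, grey, Dee, 30, 27), (39, grey, Dee, 30, 32), (39, grey, Dee, 30, 34), (39, red, Mo, 20, 27), (39, red, Mo, 20, 32), (39, red, Mo, 20, 34)}
Natural join on sname: {(18, black, Xia, 5, 12, LA, Vega), (18, black, Xia, 5, 14, LA, Vega), (18, black, Xia, 5, 24, LA, Vega), (18, black, Xia, 5, 32, LA, Vega), (18, blue, Mo, 29, 12, MIA, Gamma), (18, blue, Mo, 29, 14, MIA, Gamma), (18, blue, Mo, 29, 24, MIA, Gamma), (18, blue, Mo, 29, 32, MIA, Gamma), (39, black, Wes, 8, 27, DC, Alpha), (39, black, Wes, 8, 27, DC, Nova), (39, black, Wes, 8, 32, DC, Alpha), (39, black, Wes, 8, 32, DC, Nova), (39, black, Wes, 8, 34, DC, Alpha), (39, black, Wes, 8, 34, DC, Nova), (39, green, Ada, 6, 27, ATL, Lyra), (39, green, Ada, 6, 27, NYC, Atlas), (39, green, Ada, 6, 32, ATL, Lyra), (39, green, Ada, 6, 32, NYC, Atlas), (39, green, Ada, 6, 34, ATL, Lyra), (39, green, Ada, 6, 34, NYC, Atlas), (39, grey, Dee, 30, 27, BOS, Vega), (39, grey, Dee, 30, 32, BOS, Vega), (39, grey, Dee, 30, 34, BOS, Vega), (39, red, Mo, 20, 27, MIA, Gamma), (39, red, Mo, 20, 32, MIA, Gamma), (39, red, Mo, 20, 34, MIA, Gamma)}
Projecting to color, city, pname, sname (18 duplicate(s) eliminated): {(black, DC, Alpha, Wes), (black, DC, Nova, Wes), (black, LA, Vega, Xia), (blue, MIA, Gamma, Mo), (green, ATL, Lyra, Ada), (green, NYC, Atlas, Ada), (grey, BOS, Vega, Dee), (red, MIA, Gamma, Mo)}
σ[pname ≠ Alpha]: keep tuples satisfying pname ≠ Alpha → {(black, DC, Nova, Wes), (black, LA, Vega, Xia), (blue, MIA, Gamma, Mo), (green, ATL, Lyra, Ada), (green, NYC, Atlas, Ada), (grey, BOS, Vega, Dee), (red, MIA, Gamma, Mo)}
Projecting to pname, color: {(Atlas, green), (Gamma, blue), (Gamma, red), (Lyra, green), (Nova, black), (Vega, black), (Vega, grey)}

{(Atlas, green), (Gamma, blue), (Gamma, red), (Lyra, green), (Nova, black), (Vega, black), (Vega, grey)}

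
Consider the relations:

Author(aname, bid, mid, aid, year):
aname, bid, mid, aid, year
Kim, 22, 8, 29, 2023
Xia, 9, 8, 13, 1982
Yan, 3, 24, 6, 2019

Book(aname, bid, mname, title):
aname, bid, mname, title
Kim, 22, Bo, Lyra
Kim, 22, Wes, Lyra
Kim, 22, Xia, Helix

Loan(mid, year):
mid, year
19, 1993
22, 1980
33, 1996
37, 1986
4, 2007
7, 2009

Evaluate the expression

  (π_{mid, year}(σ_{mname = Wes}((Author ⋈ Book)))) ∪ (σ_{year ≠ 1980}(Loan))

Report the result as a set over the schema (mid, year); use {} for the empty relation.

{(19, 1993), (33, 1996), (37, 1986), (4, 2007), (7, 2009), (8, 2023)}

Natural join on aname, bid: {(Kim, 22, 8, 29, 2023, Bo, Lyra), (Kim, 22, 8, 29, 2023, Wes, Lyra), (Kim, 22, 8, 29, 2023, Xia, Helix)}
σ[mname = Wes]: keep tuples satisfying mname = Wes → {(Kim, 22, 8, 29, 2023, Wes, Lyra)}
Projecting to mid, year: {(8, 2023)}
σ[year ≠ 1980]: keep tuples satisfying year ≠ 1980 → {(19, 1993), (33, 1996), (37, 1986), (4, 2007), (7, 2009)}
Set union of the two operands is {(19, 1993), (33, 1996), (37, 1986), (4, 2007), (7, 2009), (8, 2023)}.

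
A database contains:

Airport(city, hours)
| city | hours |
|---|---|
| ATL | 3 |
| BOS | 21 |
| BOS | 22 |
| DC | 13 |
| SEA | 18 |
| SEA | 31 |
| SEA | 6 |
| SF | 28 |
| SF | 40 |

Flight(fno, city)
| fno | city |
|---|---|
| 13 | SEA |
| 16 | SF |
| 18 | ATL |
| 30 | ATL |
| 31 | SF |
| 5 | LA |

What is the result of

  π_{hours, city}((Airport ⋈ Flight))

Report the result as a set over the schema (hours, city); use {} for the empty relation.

{(18, SEA), (28, SF), (3, ATL), (31, SEA), (40, SF), (6, SEA)}

Natural join on city: {(ATL, 3, 18), (ATL, 3, 30), (SEA, 18, 13), (SEA, 31, 13), (SEA, 6, 13), (SF, 28, 16), (SF, 28, 31), (SF, 40, 16), (SF, 40, 31)}
π_{hours, city} gives {(18, SEA), (28, SF), (3, ATL), (31, SEA), (40, SF), (6, SEA)} (3 duplicate(s) eliminated).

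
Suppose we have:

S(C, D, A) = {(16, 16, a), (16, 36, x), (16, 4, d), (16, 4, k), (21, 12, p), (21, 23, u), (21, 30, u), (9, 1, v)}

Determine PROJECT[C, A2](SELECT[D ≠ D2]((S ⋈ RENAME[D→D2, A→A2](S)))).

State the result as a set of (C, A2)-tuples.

{(16, a), (16, d), (16, k), (16, x), (21, p), (21, u)}

ρ[D→D2, A→A2]: schema becomes (C, D2, A2); tuples unchanged.
Joining S and RENAME[D→D2, A→A2](S) on C yields {(16, 16, a, 16, a), (16, 16, a, 36, x), (16, 16, a, 4, d), (16, 16, a, 4, k), (16, 36, x, 16, a), (16, 36, x, 36, x), (16, 36, x, 4, d), (16, 36, x, 4, k), (16, 4, d, 16, a), (16, 4, d, 36, x), (16, 4, d, 4, d), (16, 4, d, 4, k), (16, 4, k, 16, a), (16, 4, k, 36, x), (16, 4, k, 4, d), (16, 4, k, 4, k), (21, 12, p, 12, p), (21, 12, p, 23, u), (21, 12, p, 30, u), (21, 23, u, 12, p), (21, 23, u, 23, u), (21, 23, u, 30, u), (21, 30, u, 12, p), (21, 30, u, 23, u), (21, 30, u, 30, u), (9, 1, v, 1, v)}.
σ[D ≠ D2]: keep tuples satisfying D ≠ D2 → {(16, 16, a, 36, x), (16, 16, a, 4, d), (16, 16, a, 4, k), (16, 36, x, 16, a), (16, 36, x, 4, d), (16, 36, x, 4, k), (16, 4, d, 16, a), (16, 4, d, 36, x), (16, 4, k, 16, a), (16, 4, k, 36, x), (21, 12, p, 23, u), (21, 12, p, 30, u), (21, 23, u, 12, p), (21, 23, u, 30, u), (21, 30, u, 12, p), (21, 30, u, 23, u)}
π_{C, A2} gives {(16, a), (16, d), (16, k), (16, x), (21, p), (21, u)} (10 duplicate(s) eliminated).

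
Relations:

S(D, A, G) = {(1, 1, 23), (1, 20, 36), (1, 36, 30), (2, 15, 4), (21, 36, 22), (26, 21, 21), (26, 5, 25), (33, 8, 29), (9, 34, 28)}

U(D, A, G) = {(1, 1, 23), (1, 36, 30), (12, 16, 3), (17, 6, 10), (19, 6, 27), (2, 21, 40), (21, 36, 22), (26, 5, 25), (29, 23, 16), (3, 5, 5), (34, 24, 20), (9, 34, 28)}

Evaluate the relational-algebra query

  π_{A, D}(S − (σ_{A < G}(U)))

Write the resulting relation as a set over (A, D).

Filtering on A < G leaves {(1, 1, 23), (17, 6, 10), (19, 6, 27), (2, 21, 40), (26, 5, 25)}.
Difference: {(1, 1, 23), (1, 20, 36), (1, 36, 30), (2, 15, 4), (21, 36, 22), (26, 21, 21), (26, 5, 25), (33, 8, 29), (9, 34, 28)} with {(1, 1, 23), (17, 6, 10), (19, 6, 27), (2, 21, 40), (26, 5, 25)} → {(1, 20, 36), (1, 36, 30), (2, 15, 4), (21, 36, 22), (26, 21, 21), (33, 8, 29), (9, 34, 28)}
Keep only column(s) A, D: {(15, 2), (20, 1), (21, 26), (34, 9), (36, 1), (36, 21), (8, 33)}

{(15, 2), (20, 1), (21, 26), (34, 9), (36, 1), (36, 21), (8, 33)}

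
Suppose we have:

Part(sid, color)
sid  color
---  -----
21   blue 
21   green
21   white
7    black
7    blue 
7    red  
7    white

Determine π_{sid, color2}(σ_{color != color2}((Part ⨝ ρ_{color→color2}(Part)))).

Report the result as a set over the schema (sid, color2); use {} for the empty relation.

ρ[color→color2]: schema becomes (sid, color2); tuples unchanged.
Natural join on sid: {(21, blue, blue), (21, blue, green), (21, blue, white), (21, green, blue), (21, green, green), (21, green, white), (21, white, blue), (21, white, green), (21, white, white), (7, black, black), (7, black, blue), (7, black, red), (7, black, white), (7, blue, black), (7, blue, blue), (7, blue, red), (7, blue, white), (7, red, black), (7, red, blue), (7, red, red), (7, red, white), (7, white, black), (7, white, blue), (7, white, red), (7, white, white)}
Filtering on color != color2 leaves {(21, blue, green), (21, blue, white), (21, green, blue), (21, green, white), (21, white, blue), (21, white, green), (7, black, blue), (7, black, red), (7, black, white), (7, blue, black), (7, blue, red), (7, blue, white), (7, red, black), (7, red, blue), (7, red, white), (7, white, black), (7, white, blue), (7, white, red)}.
π[sid, color2]: project onto (sid, color2) (11 duplicate(s) eliminated) → {(21, blue), (21, green), (21, white), (7, black), (7, blue), (7, red), (7, white)}

{(21, blue), (21, green), (21, white), (7, black), (7, blue), (7, red), (7, white)}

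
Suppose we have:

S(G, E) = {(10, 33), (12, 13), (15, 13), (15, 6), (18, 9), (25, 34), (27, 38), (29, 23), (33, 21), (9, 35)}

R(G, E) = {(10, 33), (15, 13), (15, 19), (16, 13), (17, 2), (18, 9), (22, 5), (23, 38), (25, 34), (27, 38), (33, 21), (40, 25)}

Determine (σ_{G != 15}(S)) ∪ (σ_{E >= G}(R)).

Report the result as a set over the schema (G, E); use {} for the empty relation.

Filtering on G != 15 leaves {(10, 33), (12, 13), (18, 9), (25, 34), (27, 38), (29, 23), (33, 21), (9, 35)}.
Filtering on E >= G leaves {(10, 33), (15, 19), (23, 38), (25, 34), (27, 38)}.
Set union of the two operands is {(10, 33), (12, 13), (15, 19), (18, 9), (23, 38), (25, 34), (27, 38), (29, 23), (33, 21), (9, 35)}.

{(10, 33), (12, 13), (15, 19), (18, 9), (23, 38), (25, 34), (27, 38), (29, 23), (33, 21), (9, 35)}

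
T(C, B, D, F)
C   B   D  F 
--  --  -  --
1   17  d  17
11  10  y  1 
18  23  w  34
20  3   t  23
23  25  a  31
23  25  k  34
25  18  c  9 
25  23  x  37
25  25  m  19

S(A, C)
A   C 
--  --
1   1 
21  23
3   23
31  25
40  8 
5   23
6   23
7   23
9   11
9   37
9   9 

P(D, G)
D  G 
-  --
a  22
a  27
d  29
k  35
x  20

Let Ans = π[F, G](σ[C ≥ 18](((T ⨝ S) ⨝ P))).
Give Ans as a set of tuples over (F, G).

{(31, 22), (31, 27), (34, 35), (37, 20)}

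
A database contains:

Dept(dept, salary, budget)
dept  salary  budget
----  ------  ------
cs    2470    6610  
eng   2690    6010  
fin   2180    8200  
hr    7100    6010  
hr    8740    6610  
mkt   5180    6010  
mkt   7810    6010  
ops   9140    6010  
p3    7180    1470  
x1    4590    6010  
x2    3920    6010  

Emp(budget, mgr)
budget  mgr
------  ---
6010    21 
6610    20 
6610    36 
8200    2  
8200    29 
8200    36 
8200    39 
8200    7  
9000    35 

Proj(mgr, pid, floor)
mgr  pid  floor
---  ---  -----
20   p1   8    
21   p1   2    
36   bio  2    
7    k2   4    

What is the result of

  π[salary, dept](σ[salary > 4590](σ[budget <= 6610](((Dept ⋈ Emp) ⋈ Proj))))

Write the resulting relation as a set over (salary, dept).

Dept ⋈ Emp (natural join on budget): {(cs, 2470, 6610, 20), (cs, 2470, 6610, 36), (eng, 2690, 6010, 21), (fin, 2180, 8200, 2), (fin, 2180, 8200, 29), (fin, 2180, 8200, 36), (fin, 2180, 8200, 39), (fin, 2180, 8200, 7), (hr, 7100, 6010, 21), (hr, 8740, 6610, 20), (hr, 8740, 6610, 36), (mkt, 5180, 6010, 21), (mkt, 7810, 6010, 21), (ops, 9140, 6010, 21), (x1, 4590, 6010, 21), (x2, 3920, 6010, 21)}
(Dept ⋈ Emp) ⋈ Proj (natural join on mgr): {(cs, 2470, 6610, 20, p1, 8), (cs, 2470, 6610, 36, bio, 2), (eng, 2690, 6010, 21, p1, 2), (fin, 2180, 8200, 36, bio, 2), (fin, 2180, 8200, 7, k2, 4), (hr, 7100, 6010, 21, p1, 2), (hr, 8740, 6610, 20, p1, 8), (hr, 8740, 6610, 36, bio, 2), (mkt, 5180, 6010, 21, p1, 2), (mkt, 7810, 6010, 21, p1, 2), (ops, 9140, 6010, 21, p1, 2), (x1, 4590, 6010, 21, p1, 2), (x2, 3920, 6010, 21, p1, 2)}
Apply σ_{budget <= 6610}; surviving tuples: {(cs, 2470, 6610, 20, p1, 8), (cs, 2470, 6610, 36, bio, 2), (eng, 2690, 6010, 21, p1, 2), (hr, 7100, 6010, 21, p1, 2), (hr, 8740, 6610, 20, p1, 8), (hr, 8740, 6610, 36, bio, 2), (mkt, 5180, 6010, 21, p1, 2), (mkt, 7810, 6010, 21, p1, 2), (ops, 9140, 6010, 21, p1, 2), (x1, 4590, 6010, 21, p1, 2), (x2, 3920, 6010, 21, p1, 2)}
Apply σ_{salary > 4590}; surviving tuples: {(hr, 7100, 6010, 21, p1, 2), (hr, 8740, 6610, 20, p1, 8), (hr, 8740, 6610, 36, bio, 2), (mkt, 5180, 6010, 21, p1, 2), (mkt, 7810, 6010, 21, p1, 2), (ops, 9140, 6010, 21, p1, 2)}
π_{salary, dept} gives {(5180, mkt), (7100, hr), (7810, mkt), (8740, hr), (9140, ops)} (1 duplicate(s) eliminated).

{(5180, mkt), (7100, hr), (7810, mkt), (8740, hr), (9140, ops)}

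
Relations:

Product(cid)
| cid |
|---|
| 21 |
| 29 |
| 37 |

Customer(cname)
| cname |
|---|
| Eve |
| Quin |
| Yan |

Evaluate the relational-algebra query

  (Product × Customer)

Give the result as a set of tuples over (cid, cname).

{(21, Eve), (21, Quin), (21, Yan), (29, Eve), (29, Quin), (29, Yan), (37, Eve), (37, Quin), (37, Yan)}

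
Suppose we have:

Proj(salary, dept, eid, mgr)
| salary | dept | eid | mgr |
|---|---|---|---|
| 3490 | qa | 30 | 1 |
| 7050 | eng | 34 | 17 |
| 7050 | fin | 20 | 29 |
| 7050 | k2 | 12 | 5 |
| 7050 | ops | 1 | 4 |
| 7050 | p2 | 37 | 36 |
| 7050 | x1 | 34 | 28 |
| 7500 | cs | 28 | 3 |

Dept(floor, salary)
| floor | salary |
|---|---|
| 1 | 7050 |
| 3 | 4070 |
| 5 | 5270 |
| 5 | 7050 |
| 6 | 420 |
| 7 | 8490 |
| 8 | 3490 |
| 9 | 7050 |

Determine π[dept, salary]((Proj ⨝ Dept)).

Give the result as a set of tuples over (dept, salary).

Joining Proj and Dept on salary yields {(3490, qa, 30, 1, 8), (7050, eng, 34, 17, 1), (7050, eng, 34, 17, 5), (7050, eng, 34, 17, 9), (7050, fin, 20, 29, 1), (7050, fin, 20, 29, 5), (7050, fin, 20, 29, 9), (7050, k2, 12, 5, 1), (7050, k2, 12, 5, 5), (7050, k2, 12, 5, 9), (7050, ops, 1, 4, 1), (7050, ops, 1, 4, 5), (7050, ops, 1, 4, 9), (7050, p2, 37, 36, 1), (7050, p2, 37, 36, 5), (7050, p2, 37, 36, 9), (7050, x1, 34, 28, 1), (7050, x1, 34, 28, 5), (7050, x1, 34, 28, 9)}.
π_{dept, salary} gives {(eng, 7050), (fin, 7050), (k2, 7050), (ops, 7050), (p2, 7050), (qa, 3490), (x1, 7050)} (12 duplicate(s) eliminated).

{(eng, 7050), (fin, 7050), (k2, 7050), (ops, 7050), (p2, 7050), (qa, 3490), (x1, 7050)}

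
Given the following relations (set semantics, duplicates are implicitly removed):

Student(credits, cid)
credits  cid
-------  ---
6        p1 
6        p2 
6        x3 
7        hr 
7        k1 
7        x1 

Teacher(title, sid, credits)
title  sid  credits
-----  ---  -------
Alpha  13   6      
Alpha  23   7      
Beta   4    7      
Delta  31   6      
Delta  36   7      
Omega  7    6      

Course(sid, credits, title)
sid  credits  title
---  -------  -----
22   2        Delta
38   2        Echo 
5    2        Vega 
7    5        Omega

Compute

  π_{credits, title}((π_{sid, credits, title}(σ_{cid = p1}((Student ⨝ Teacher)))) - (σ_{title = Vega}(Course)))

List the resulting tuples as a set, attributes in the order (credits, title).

{(6, Alpha), (6, Delta), (6, Omega)}

Natural join on credits: {(6, p1, Alpha, 13), (6, p1, Delta, 31), (6, p1, Omega, 7), (6, p2, Alpha, 13), (6, p2, Delta, 31), (6, p2, Omega, 7), (6, x3, Alpha, 13), (6, x3, Delta, 31), (6, x3, Omega, 7), (7, hr, Alpha, 23), (7, hr, Beta, 4), (7, hr, Delta, 36), (7, k1, Alpha, 23), (7, k1, Beta, 4), (7, k1, Delta, 36), (7, x1, Alpha, 23), (7, x1, Beta, 4), (7, x1, Delta, 36)}
Apply σ_{cid = p1}; surviving tuples: {(6, p1, Alpha, 13), (6, p1, Delta, 31), (6, p1, Omega, 7)}
π[sid, credits, title]: project onto (sid, credits, title) → {(13, 6, Alpha), (31, 6, Delta), (7, 6, Omega)}
Apply σ_{title = Vega}; surviving tuples: {(5, 2, Vega)}
Set difference of the two operands is {(13, 6, Alpha), (31, 6, Delta), (7, 6, Omega)}.
π[credits, title]: project onto (credits, title) → {(6, Alpha), (6, Delta), (6, Omega)}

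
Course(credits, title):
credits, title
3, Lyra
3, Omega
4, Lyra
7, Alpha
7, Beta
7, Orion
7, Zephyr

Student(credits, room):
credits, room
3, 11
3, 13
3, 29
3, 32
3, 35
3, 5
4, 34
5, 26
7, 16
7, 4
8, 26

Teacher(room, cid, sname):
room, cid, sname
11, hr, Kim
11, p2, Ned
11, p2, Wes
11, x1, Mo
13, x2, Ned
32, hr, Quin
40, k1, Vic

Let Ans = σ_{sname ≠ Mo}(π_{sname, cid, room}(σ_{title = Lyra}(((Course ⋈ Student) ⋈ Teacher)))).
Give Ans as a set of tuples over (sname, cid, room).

{(Kim, hr, 11), (Ned, p2, 11), (Ned, x2, 13), (Quin, hr, 32), (Wes, p2, 11)}

Joining Course and Student on credits yields {(3, Lyra, 11), (3, Lyra, 13), (3, Lyra, 29), (3, Lyra, 32), (3, Lyra, 35), (3, Lyra, 5), (3, Omega, 11), (3, Omega, 13), (3, Omega, 29), (3, Omega, 32), (3, Omega, 35), (3, Omega, 5), (4, Lyra, 34), (7, Alpha, 16), (7, Alpha, 4), (7, Beta, 16), (7, Beta, 4), (7, Orion, 16), (7, Orion, 4), (7, Zephyr, 16), (7, Zephyr, 4)}.
Joining (Course ⋈ Student) and Teacher on room yields {(3, Lyra, 11, hr, Kim), (3, Lyra, 11, p2, Ned), (3, Lyra, 11, p2, Wes), (3, Lyra, 11, x1, Mo), (3, Lyra, 13, x2, Ned), (3, Lyra, 32, hr, Quin), (3, Omega, 11, hr, Kim), (3, Omega, 11, p2, Ned), (3, Omega, 11, p2, Wes), (3, Omega, 11, x1, Mo), (3, Omega, 13, x2, Ned), (3, Omega, 32, hr, Quin)}.
Selection title = Lyra: {(3, Lyra, 11, hr, Kim), (3, Lyra, 11, p2, Ned), (3, Lyra, 11, p2, Wes), (3, Lyra, 11, x1, Mo), (3, Lyra, 13, x2, Ned), (3, Lyra, 32, hr, Quin)}
π[sname, cid, room]: project onto (sname, cid, room) → {(Kim, hr, 11), (Mo, x1, 11), (Ned, p2, 11), (Ned, x2, 13), (Quin, hr, 32), (Wes, p2, 11)}
Selection sname ≠ Mo: {(Kim, hr, 11), (Ned, p2, 11), (Ned, x2, 13), (Quin, hr, 32), (Wes, p2, 11)}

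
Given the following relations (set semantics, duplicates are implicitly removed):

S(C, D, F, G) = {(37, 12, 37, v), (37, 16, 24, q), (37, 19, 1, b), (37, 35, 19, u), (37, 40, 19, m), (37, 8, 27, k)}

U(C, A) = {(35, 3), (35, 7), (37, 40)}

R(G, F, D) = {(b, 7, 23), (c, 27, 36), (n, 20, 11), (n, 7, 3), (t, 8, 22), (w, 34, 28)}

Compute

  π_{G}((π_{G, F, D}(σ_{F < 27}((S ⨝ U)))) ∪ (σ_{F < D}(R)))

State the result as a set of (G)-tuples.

Joining S and U on C yields {(37, 12, 37, v, 40), (37, 16, 24, q, 40), (37, 19, 1, b, 40), (37, 35, 19, u, 40), (37, 40, 19, m, 40), (37, 8, 27, k, 40)}.
Apply σ_{F < 27}; surviving tuples: {(37, 16, 24, q, 40), (37, 19, 1, b, 40), (37, 35, 19, u, 40), (37, 40, 19, m, 40)}
π[G, F, D]: project onto (G, F, D) → {(b, 1, 19), (m, 19, 40), (q, 24, 16), (u, 19, 35)}
Apply σ_{F < D}; surviving tuples: {(b, 7, 23), (c, 27, 36), (t, 8, 22)}
Union: {(b, 1, 19), (m, 19, 40), (q, 24, 16), (u, 19, 35)} with {(b, 7, 23), (c, 27, 36), (t, 8, 22)} → {(b, 1, 19), (b, 7, 23), (c, 27, 36), (m, 19, 40), (q, 24, 16), (t, 8, 22), (u, 19, 35)}
π[G]: project onto (G) (1 duplicate(s) eliminated) → {b, c, m, q, t, u}

{b, c, m, q, t, u}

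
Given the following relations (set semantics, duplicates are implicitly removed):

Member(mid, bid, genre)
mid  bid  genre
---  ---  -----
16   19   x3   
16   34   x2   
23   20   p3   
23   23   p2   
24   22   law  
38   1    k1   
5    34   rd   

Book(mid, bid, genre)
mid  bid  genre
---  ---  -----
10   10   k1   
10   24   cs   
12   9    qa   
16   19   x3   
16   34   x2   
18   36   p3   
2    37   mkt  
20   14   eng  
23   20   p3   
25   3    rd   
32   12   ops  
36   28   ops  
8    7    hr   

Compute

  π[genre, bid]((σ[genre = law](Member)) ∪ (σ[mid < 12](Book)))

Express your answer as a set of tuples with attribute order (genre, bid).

Filtering on genre = law leaves {(24, 22, law)}.
Filtering on mid < 12 leaves {(10, 10, k1), (10, 24, cs), (2, 37, mkt), (8, 7, hr)}.
Taking the union: {(10, 10, k1), (10, 24, cs), (2, 37, mkt), (24, 22, law), (8, 7, hr)}
Keep only column(s) genre, bid: {(cs, 24), (hr, 7), (k1, 10), (law, 22), (mkt, 37)}

{(cs, 24), (hr, 7), (k1, 10), (law, 22), (mkt, 37)}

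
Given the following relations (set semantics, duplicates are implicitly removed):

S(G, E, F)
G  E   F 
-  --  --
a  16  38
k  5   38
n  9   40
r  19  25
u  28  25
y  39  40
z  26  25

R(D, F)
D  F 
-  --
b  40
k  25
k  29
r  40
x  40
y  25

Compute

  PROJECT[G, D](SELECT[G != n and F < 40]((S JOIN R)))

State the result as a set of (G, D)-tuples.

{(r, k), (r, y), (u, k), (u, y), (z, k), (z, y)}

S ⋈ R (natural join on F): {(n, 9, 40, b), (n, 9, 40, r), (n, 9, 40, x), (r, 19, 25, k), (r, 19, 25, y), (u, 28, 25, k), (u, 28, 25, y), (y, 39, 40, b), (y, 39, 40, r), (y, 39, 40, x), (z, 26, 25, k), (z, 26, 25, y)}
σ[G != n and F < 40]: keep tuples satisfying G != n and F < 40 → {(r, 19, 25, k), (r, 19, 25, y), (u, 28, 25, k), (u, 28, 25, y), (z, 26, 25, k), (z, 26, 25, y)}
Projecting to G, D: {(r, k), (r, y), (u, k), (u, y), (z, k), (z, y)}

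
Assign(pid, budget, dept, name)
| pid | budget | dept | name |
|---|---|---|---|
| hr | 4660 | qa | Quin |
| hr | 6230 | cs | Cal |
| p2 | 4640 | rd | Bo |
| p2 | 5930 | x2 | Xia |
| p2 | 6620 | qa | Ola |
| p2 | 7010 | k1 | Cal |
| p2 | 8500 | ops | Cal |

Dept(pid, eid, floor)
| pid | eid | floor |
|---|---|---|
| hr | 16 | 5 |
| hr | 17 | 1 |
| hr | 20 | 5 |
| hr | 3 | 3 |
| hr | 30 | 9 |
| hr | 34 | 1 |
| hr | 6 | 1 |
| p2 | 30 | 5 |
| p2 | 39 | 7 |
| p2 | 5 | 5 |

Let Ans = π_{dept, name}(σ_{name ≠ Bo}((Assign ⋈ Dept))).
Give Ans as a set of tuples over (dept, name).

Assign ⋈ Dept (natural join on pid): {(hr, 4660, qa, Quin, 16, 5), (hr, 4660, qa, Quin, 17, 1), (hr, 4660, qa, Quin, 20, 5), (hr, 4660, qa, Quin, 3, 3), (hr, 4660, qa, Quin, 30, 9), (hr, 4660, qa, Quin, 34, 1), (hr, 4660, qa, Quin, 6, 1), (hr, 6230, cs, Cal, 16, 5), (hr, 6230, cs, Cal, 17, 1), (hr, 6230, cs, Cal, 20, 5), (hr, 6230, cs, Cal, 3, 3), (hr, 6230, cs, Cal, 30, 9), (hr, 6230, cs, Cal, 34, 1), (hr, 6230, cs, Cal, 6, 1), (p2, 4640, rd, Bo, 30, 5), (p2, 4640, rd, Bo, 39, 7), (p2, 4640, rd, Bo, 5, 5), (p2, 5930, x2, Xia, 30, 5), (p2, 5930, x2, Xia, 39, 7), (p2, 5930, x2, Xia, 5, 5), (p2, 6620, qa, Ola, 30, 5), (p2, 6620, qa, Ola, 39, 7), (p2, 6620, qa, Ola, 5, 5), (p2, 7010, k1, Cal, 30, 5), (p2, 7010, k1, Cal, 39, 7), (p2, 7010, k1, Cal, 5, 5), (p2, 8500, ops, Cal, 30, 5), (p2, 8500, ops, Cal, 39, 7), (p2, 8500, ops, Cal, 5, 5)}
Filtering on name ≠ Bo leaves {(hr, 4660, qa, Quin, 16, 5), (hr, 4660, qa, Quin, 17, 1), (hr, 4660, qa, Quin, 20, 5), (hr, 4660, qa, Quin, 3, 3), (hr, 4660, qa, Quin, 30, 9), (hr, 4660, qa, Quin, 34, 1), (hr, 4660, qa, Quin, 6, 1), (hr, 6230, cs, Cal, 16, 5), (hr, 6230, cs, Cal, 17, 1), (hr, 6230, cs, Cal, 20, 5), (hr, 6230, cs, Cal, 3, 3), (hr, 6230, cs, Cal, 30, 9), (hr, 6230, cs, Cal, 34, 1), (hr, 6230, cs, Cal, 6, 1), (p2, 5930, x2, Xia, 30, 5), (p2, 5930, x2, Xia, 39, 7), (p2, 5930, x2, Xia, 5, 5), (p2, 6620, qa, Ola, 30, 5), (p2, 6620, qa, Ola, 39, 7), (p2, 6620, qa, Ola, 5, 5), (p2, 7010, k1, Cal, 30, 5), (p2, 7010, k1, Cal, 39, 7), (p2, 7010, k1, Cal, 5, 5), (p2, 8500, ops, Cal, 30, 5), (p2, 8500, ops, Cal, 39, 7), (p2, 8500, ops, Cal, 5, 5)}.
Projecting to dept, name (20 duplicate(s) eliminated): {(cs, Cal), (k1, Cal), (ops, Cal), (qa, Ola), (qa, Quin), (x2, Xia)}

{(cs, Cal), (k1, Cal), (ops, Cal), (qa, Ola), (qa, Quin), (x2, Xia)}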